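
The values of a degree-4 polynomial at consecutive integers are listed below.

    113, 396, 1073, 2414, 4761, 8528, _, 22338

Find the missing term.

Using the first 6 terms:
First differences: 283  677  1341  2347  3767
Second differences: 394  664  1006  1420
Third differences: 270  342  414
Fourth differences: 72  72
Constant fourth difference = 72.
Extend forward: 414 + 72 = 486;  1420 + 486 = 1906;  3767 + 1906 = 5673;  8528 + 5673 = 14201

14201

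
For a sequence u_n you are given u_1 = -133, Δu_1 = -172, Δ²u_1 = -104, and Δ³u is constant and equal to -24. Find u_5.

-1541

Build the table forward from the leading diagonal:
Δ³: -24  -24  -24  -24  -24
Δ²: -104  -128  -152  -176  -200
Δ: -172  -276  -404  -556  -732
u: -133  -305  -581  -985  -1541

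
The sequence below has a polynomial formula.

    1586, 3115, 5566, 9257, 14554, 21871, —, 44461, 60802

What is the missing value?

31670

Using the first 6 terms:
1529  2451  3691  5297  7317
922  1240  1606  2020
318  366  414
48  48
Constant fourth difference = 48.
Extend forward: 414 + 48 = 462;  2020 + 462 = 2482;  7317 + 2482 = 9799;  21871 + 9799 = 31670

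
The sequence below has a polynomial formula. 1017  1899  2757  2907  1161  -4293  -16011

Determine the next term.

-37413

First differences: 882  858  150  -1746  -5454  -11718
Second differences: -24  -708  -1896  -3708  -6264
Third differences: -684  -1188  -1812  -2556
Fourth differences: -504  -624  -744
Fifth differences: -120  -120
Constant fifth difference = -120, so extend:
-744 − 120 = -864;  -2556 − 864 = -3420;  -6264 − 3420 = -9684;  -11718 − 9684 = -21402;  -16011 − 21402 = -37413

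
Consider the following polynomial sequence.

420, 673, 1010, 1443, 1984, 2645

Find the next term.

3438

Δ: 253, 337, 433, 541, 661
Δ²: 84, 96, 108, 120
Δ³: 12, 12, 12
The third differences are constant (12).
120 + 12 = 132;  661 + 132 = 793;  2645 + 793 = 3438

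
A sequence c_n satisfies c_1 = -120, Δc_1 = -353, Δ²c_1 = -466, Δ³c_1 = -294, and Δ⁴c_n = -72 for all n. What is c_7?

-16188

Build the table forward from the leading diagonal:
Δ⁴: -72, -72, -72, -72, -72, -72, -72
Δ³: -294, -366, -438, -510, -582, -654, -726
Δ²: -466, -760, -1126, -1564, -2074, -2656, -3310
Δ: -353, -819, -1579, -2705, -4269, -6343, -8999
c: -120, -473, -1292, -2871, -5576, -9845, -16188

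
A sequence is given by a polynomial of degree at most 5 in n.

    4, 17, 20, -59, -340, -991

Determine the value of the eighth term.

-4315

First differences: 13, 3, -79, -281, -651
Second differences: -10, -82, -202, -370
Third differences: -72, -120, -168
Fourth differences: -48, -48
The fourth differences are constant (-48).
-168 − 48 = -216;  -370 − 216 = -586;  -651 − 586 = -1237;  -991 − 1237 = -2228
-216 − 48 = -264;  -586 − 264 = -850;  -1237 − 850 = -2087;  -2228 − 2087 = -4315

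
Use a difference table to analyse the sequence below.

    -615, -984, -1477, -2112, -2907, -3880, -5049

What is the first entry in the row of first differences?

D1: -369, -493, -635, -795, -973, -1169
D2: -124, -142, -160, -178, -196
D3: -18, -18, -18, -18

-369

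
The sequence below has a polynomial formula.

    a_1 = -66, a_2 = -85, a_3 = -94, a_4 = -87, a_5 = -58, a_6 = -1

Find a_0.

-43

First differences: -19  -9  7  29  57
Second differences: 10  16  22  28
Third differences: 6  6  6
The third differences are constant at 6.
Work back: 10 − 6 = 4;  -19 − 4 = -23;  -66 + 23 = -43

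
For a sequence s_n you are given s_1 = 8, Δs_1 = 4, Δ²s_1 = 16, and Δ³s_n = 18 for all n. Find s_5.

192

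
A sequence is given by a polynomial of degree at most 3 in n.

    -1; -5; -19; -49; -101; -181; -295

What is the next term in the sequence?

-449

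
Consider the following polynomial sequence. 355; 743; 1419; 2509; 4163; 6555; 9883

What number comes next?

Δ: 388, 676, 1090, 1654, 2392, 3328
Δ²: 288, 414, 564, 738, 936
Δ³: 126, 150, 174, 198
Δ⁴: 24, 24, 24
The fourth differences are constant (24).
198 + 24 = 222;  936 + 222 = 1158;  3328 + 1158 = 4486;  9883 + 4486 = 14369

14369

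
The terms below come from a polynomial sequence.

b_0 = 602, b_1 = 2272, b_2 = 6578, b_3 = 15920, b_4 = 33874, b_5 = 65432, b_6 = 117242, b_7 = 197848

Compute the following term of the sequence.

Δ: 1670 , 4306 , 9342 , 17954 , 31558 , 51810 , 80606
Δ²: 2636 , 5036 , 8612 , 13604 , 20252 , 28796
Δ³: 2400 , 3576 , 4992 , 6648 , 8544
Δ⁴: 1176 , 1416 , 1656 , 1896
Δ⁵: 240 , 240 , 240
Fifth differences constant at 240.
1896 + 240 = 2136;  8544 + 2136 = 10680;  28796 + 10680 = 39476;  80606 + 39476 = 120082;  197848 + 120082 = 317930

317930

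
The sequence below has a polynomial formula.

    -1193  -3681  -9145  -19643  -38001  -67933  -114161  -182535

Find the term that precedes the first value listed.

-271

D1: -2488, -5464, -10498, -18358, -29932, -46228, -68374
D2: -2976, -5034, -7860, -11574, -16296, -22146
D3: -2058, -2826, -3714, -4722, -5850
D4: -768, -888, -1008, -1128
D5: -120, -120, -120
The fifth differences are constant at -120.
Work back: -768 + 120 = -648;  -2058 + 648 = -1410;  -2976 + 1410 = -1566;  -2488 + 1566 = -922;  -1193 + 922 = -271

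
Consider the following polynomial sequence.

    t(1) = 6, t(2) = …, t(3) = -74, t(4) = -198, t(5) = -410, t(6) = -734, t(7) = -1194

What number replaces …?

-14

Using the last 5 terms:
-124  -212  -324  -460
-88  -112  -136
-24  -24
Constant third difference = -24.
Extend backward: -88 + 24 = -64;  -124 + 64 = -60;  -74 + 60 = -14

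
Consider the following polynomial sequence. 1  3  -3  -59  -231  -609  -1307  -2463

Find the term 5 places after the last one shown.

D1: 2 , -6 , -56 , -172 , -378 , -698 , -1156
D2: -8 , -50 , -116 , -206 , -320 , -458
D3: -42 , -66 , -90 , -114 , -138
D4: -24 , -24 , -24 , -24
The fourth differences are constant (-24).
-138 − 24 = -162;  -458 − 162 = -620;  -1156 − 620 = -1776;  -2463 − 1776 = -4239
-162 − 24 = -186;  -620 − 186 = -806;  -1776 − 806 = -2582;  -4239 − 2582 = -6821
-186 − 24 = -210;  -806 − 210 = -1016;  -2582 − 1016 = -3598;  -6821 − 3598 = -10419
-210 − 24 = -234;  -1016 − 234 = -1250;  -3598 − 1250 = -4848;  -10419 − 4848 = -15267
-234 − 24 = -258;  -1250 − 258 = -1508;  -4848 − 1508 = -6356;  -15267 − 6356 = -21623

-21623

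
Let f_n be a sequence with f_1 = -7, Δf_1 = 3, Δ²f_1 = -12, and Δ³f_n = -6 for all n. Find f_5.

-91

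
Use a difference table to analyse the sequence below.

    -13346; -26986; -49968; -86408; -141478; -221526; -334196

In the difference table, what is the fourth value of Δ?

-55070

First differences: -13640, -22982, -36440, -55070, -80048, -112670
Second differences: -9342, -13458, -18630, -24978, -32622
Third differences: -4116, -5172, -6348, -7644
Fourth differences: -1056, -1176, -1296
Fifth differences: -120, -120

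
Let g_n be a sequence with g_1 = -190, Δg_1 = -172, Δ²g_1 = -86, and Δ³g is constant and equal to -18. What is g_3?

-620

Build the table forward from the leading diagonal:
D3: -18  -18  -18
D2: -86  -104  -122
D1: -172  -258  -362
g: -190  -362  -620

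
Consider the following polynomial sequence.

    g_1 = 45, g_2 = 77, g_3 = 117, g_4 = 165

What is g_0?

32  40  48
8  8
The second differences are constant at 8.
Work back: 32 − 8 = 24;  45 − 24 = 21

21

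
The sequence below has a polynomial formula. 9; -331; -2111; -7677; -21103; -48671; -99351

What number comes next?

-340  -1780  -5566  -13426  -27568  -50680
-1440  -3786  -7860  -14142  -23112
-2346  -4074  -6282  -8970
-1728  -2208  -2688
-480  -480
Constant fifth difference = -480, so extend:
-2688 − 480 = -3168;  -8970 − 3168 = -12138;  -23112 − 12138 = -35250;  -50680 − 35250 = -85930;  -99351 − 85930 = -185281

-185281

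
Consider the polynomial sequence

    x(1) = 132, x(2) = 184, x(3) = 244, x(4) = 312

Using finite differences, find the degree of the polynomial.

2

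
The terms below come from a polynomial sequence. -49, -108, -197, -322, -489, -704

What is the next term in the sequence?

D1: -59, -89, -125, -167, -215
D2: -30, -36, -42, -48
D3: -6, -6, -6
Constant third difference = -6, so extend:
-48 − 6 = -54;  -215 − 54 = -269;  -704 − 269 = -973

-973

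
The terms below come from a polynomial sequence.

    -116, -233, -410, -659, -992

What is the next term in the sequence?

-1421

Δ: -117 , -177 , -249 , -333
Δ²: -60 , -72 , -84
Δ³: -12 , -12
Constant third difference = -12, so extend:
-84 − 12 = -96;  -333 − 96 = -429;  -992 − 429 = -1421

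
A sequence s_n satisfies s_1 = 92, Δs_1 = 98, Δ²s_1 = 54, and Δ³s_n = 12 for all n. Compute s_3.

342

Build the table forward from the leading diagonal:
Δ³: 12  12  12
Δ²: 54  66  78
Δ: 98  152  218
s: 92  190  342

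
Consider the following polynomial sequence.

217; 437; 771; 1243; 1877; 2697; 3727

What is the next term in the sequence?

4991

220, 334, 472, 634, 820, 1030
114, 138, 162, 186, 210
24, 24, 24, 24
Constant third difference = 24, so extend:
210 + 24 = 234;  1030 + 234 = 1264;  3727 + 1264 = 4991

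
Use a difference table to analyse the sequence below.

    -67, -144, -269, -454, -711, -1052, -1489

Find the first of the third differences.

First differences: -77, -125, -185, -257, -341, -437
Second differences: -48, -60, -72, -84, -96
Third differences: -12, -12, -12, -12

-12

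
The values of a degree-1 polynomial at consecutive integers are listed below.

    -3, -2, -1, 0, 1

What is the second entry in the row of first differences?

1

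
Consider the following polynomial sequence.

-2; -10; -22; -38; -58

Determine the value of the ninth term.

Δ: -8 , -12 , -16 , -20
Δ²: -4 , -4 , -4
Constant second difference = -4, so extend:
-20 − 4 = -24;  -58 − 24 = -82
-24 − 4 = -28;  -82 − 28 = -110
-28 − 4 = -32;  -110 − 32 = -142
-32 − 4 = -36;  -142 − 36 = -178

-178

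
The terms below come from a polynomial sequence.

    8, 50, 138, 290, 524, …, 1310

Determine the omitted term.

858

Using the first 5 terms:
42  88  152  234
46  64  82
18  18
Constant third difference = 18.
Extend forward: 82 + 18 = 100;  234 + 100 = 334;  524 + 334 = 858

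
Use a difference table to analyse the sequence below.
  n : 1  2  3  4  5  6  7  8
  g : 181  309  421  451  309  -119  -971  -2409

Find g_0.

D1: 128  112  30  -142  -428  -852  -1438
D2: -16  -82  -172  -286  -424  -586
D3: -66  -90  -114  -138  -162
D4: -24  -24  -24  -24
The fourth differences are constant at -24.
Work back: -66 + 24 = -42;  -16 + 42 = 26;  128 − 26 = 102;  181 − 102 = 79

79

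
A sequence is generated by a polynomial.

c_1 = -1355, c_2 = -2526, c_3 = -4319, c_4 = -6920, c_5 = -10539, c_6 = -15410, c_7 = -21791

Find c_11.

First differences: -1171, -1793, -2601, -3619, -4871, -6381
Second differences: -622, -808, -1018, -1252, -1510
Third differences: -186, -210, -234, -258
Fourth differences: -24, -24, -24
The fourth differences are constant (-24).
-258 − 24 = -282;  -1510 − 282 = -1792;  -6381 − 1792 = -8173;  -21791 − 8173 = -29964
-282 − 24 = -306;  -1792 − 306 = -2098;  -8173 − 2098 = -10271;  -29964 − 10271 = -40235
-306 − 24 = -330;  -2098 − 330 = -2428;  -10271 − 2428 = -12699;  -40235 − 12699 = -52934
-330 − 24 = -354;  -2428 − 354 = -2782;  -12699 − 2782 = -15481;  -52934 − 15481 = -68415

-68415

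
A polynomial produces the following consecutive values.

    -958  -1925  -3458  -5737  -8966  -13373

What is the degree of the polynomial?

4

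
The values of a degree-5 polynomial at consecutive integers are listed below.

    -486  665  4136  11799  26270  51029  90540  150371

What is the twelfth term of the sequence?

749615

First differences: 1151, 3471, 7663, 14471, 24759, 39511, 59831
Second differences: 2320, 4192, 6808, 10288, 14752, 20320
Third differences: 1872, 2616, 3480, 4464, 5568
Fourth differences: 744, 864, 984, 1104
Fifth differences: 120, 120, 120
The fifth differences are constant (120).
1104 + 120 = 1224;  5568 + 1224 = 6792;  20320 + 6792 = 27112;  59831 + 27112 = 86943;  150371 + 86943 = 237314
1224 + 120 = 1344;  6792 + 1344 = 8136;  27112 + 8136 = 35248;  86943 + 35248 = 122191;  237314 + 122191 = 359505
1344 + 120 = 1464;  8136 + 1464 = 9600;  35248 + 9600 = 44848;  122191 + 44848 = 167039;  359505 + 167039 = 526544
1464 + 120 = 1584;  9600 + 1584 = 11184;  44848 + 11184 = 56032;  167039 + 56032 = 223071;  526544 + 223071 = 749615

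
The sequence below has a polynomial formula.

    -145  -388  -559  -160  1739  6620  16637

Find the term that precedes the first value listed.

-243  -171  399  1899  4881  10017
72  570  1500  2982  5136
498  930  1482  2154
432  552  672
120  120
The fifth differences are constant at 120.
Work back: 432 − 120 = 312;  498 − 312 = 186;  72 − 186 = -114;  -243 + 114 = -129;  -145 + 129 = -16

-16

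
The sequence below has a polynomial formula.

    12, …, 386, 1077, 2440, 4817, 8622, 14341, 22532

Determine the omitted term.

Using the last 7 terms:
First differences: 691, 1363, 2377, 3805, 5719, 8191
Second differences: 672, 1014, 1428, 1914, 2472
Third differences: 342, 414, 486, 558
Fourth differences: 72, 72, 72
Constant fourth difference = 72.
Extend backward: 342 − 72 = 270;  672 − 270 = 402;  691 − 402 = 289;  386 − 289 = 97

97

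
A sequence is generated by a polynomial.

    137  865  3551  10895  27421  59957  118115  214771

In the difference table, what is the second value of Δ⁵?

480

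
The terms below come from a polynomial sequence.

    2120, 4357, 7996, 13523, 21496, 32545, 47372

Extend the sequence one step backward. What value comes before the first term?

871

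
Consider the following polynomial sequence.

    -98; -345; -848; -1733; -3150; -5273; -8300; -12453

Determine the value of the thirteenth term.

First differences: -247, -503, -885, -1417, -2123, -3027, -4153
Second differences: -256, -382, -532, -706, -904, -1126
Third differences: -126, -150, -174, -198, -222
Fourth differences: -24, -24, -24, -24
The fourth differences are constant (-24).
-222 − 24 = -246;  -1126 − 246 = -1372;  -4153 − 1372 = -5525;  -12453 − 5525 = -17978
-246 − 24 = -270;  -1372 − 270 = -1642;  -5525 − 1642 = -7167;  -17978 − 7167 = -25145
-270 − 24 = -294;  -1642 − 294 = -1936;  -7167 − 1936 = -9103;  -25145 − 9103 = -34248
-294 − 24 = -318;  -1936 − 318 = -2254;  -9103 − 2254 = -11357;  -34248 − 11357 = -45605
-318 − 24 = -342;  -2254 − 342 = -2596;  -11357 − 2596 = -13953;  -45605 − 13953 = -59558

-59558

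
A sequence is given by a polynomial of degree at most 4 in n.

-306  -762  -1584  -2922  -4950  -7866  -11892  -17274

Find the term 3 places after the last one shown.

D1: -456 , -822 , -1338 , -2028 , -2916 , -4026 , -5382
D2: -366 , -516 , -690 , -888 , -1110 , -1356
D3: -150 , -174 , -198 , -222 , -246
D4: -24 , -24 , -24 , -24
The fourth differences are constant (-24).
-246 − 24 = -270;  -1356 − 270 = -1626;  -5382 − 1626 = -7008;  -17274 − 7008 = -24282
-270 − 24 = -294;  -1626 − 294 = -1920;  -7008 − 1920 = -8928;  -24282 − 8928 = -33210
-294 − 24 = -318;  -1920 − 318 = -2238;  -8928 − 2238 = -11166;  -33210 − 11166 = -44376

-44376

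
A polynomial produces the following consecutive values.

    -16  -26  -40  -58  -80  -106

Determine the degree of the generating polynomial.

2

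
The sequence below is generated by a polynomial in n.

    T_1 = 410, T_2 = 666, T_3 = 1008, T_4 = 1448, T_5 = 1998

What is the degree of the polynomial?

3

D1: 256, 342, 440, 550
D2: 86, 98, 110
D3: 12, 12
The third differences are constant, so the polynomial has degree 3.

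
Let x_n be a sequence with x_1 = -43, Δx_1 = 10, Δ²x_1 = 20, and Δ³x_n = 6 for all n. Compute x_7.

437

Build the table forward from the leading diagonal:
Δ³: 6  6  6  6  6  6  6
Δ²: 20  26  32  38  44  50  56
Δ: 10  30  56  88  126  170  220
x: -43  -33  -3  53  141  267  437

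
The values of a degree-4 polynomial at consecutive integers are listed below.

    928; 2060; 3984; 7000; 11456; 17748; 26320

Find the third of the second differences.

1440

First differences: 1132, 1924, 3016, 4456, 6292, 8572
Second differences: 792, 1092, 1440, 1836, 2280
Third differences: 300, 348, 396, 444
Fourth differences: 48, 48, 48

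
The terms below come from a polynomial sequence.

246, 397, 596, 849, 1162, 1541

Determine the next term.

151 , 199 , 253 , 313 , 379
48 , 54 , 60 , 66
6 , 6 , 6
Third differences constant at 6.
66 + 6 = 72;  379 + 72 = 451;  1541 + 451 = 1992

1992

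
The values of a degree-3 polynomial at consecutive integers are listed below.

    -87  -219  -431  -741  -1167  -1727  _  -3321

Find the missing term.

Using the first 6 terms:
First differences: -132  -212  -310  -426  -560
Second differences: -80  -98  -116  -134
Third differences: -18  -18  -18
Constant third difference = -18.
Extend forward: -134 − 18 = -152;  -560 − 152 = -712;  -1727 − 712 = -2439

-2439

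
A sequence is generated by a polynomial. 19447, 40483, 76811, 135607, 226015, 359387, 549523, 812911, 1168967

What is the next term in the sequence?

1640275

First differences: 21036  36328  58796  90408  133372  190136  263388  356056
Second differences: 15292  22468  31612  42964  56764  73252  92668
Third differences: 7176  9144  11352  13800  16488  19416
Fourth differences: 1968  2208  2448  2688  2928
Fifth differences: 240  240  240  240
Constant fifth difference = 240, so extend:
2928 + 240 = 3168;  19416 + 3168 = 22584;  92668 + 22584 = 115252;  356056 + 115252 = 471308;  1168967 + 471308 = 1640275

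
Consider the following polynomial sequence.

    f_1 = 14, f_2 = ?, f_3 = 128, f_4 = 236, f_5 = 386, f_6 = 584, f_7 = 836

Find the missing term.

Using the last 5 terms:
Δ: 108, 150, 198, 252
Δ²: 42, 48, 54
Δ³: 6, 6
Constant third difference = 6.
Extend backward: 42 − 6 = 36;  108 − 36 = 72;  128 − 72 = 56

56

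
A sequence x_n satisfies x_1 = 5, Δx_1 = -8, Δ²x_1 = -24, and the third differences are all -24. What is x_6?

-515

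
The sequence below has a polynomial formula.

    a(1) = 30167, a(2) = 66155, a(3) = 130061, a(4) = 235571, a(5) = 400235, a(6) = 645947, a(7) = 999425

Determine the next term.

1492691

First differences: 35988 , 63906 , 105510 , 164664 , 245712 , 353478
Second differences: 27918 , 41604 , 59154 , 81048 , 107766
Third differences: 13686 , 17550 , 21894 , 26718
Fourth differences: 3864 , 4344 , 4824
Fifth differences: 480 , 480
Constant fifth difference = 480, so extend:
4824 + 480 = 5304;  26718 + 5304 = 32022;  107766 + 32022 = 139788;  353478 + 139788 = 493266;  999425 + 493266 = 1492691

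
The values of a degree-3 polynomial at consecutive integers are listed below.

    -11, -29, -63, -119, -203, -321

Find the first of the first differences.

-18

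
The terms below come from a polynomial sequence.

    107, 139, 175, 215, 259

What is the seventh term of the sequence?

First differences: 32 , 36 , 40 , 44
Second differences: 4 , 4 , 4
The second differences are constant (4).
44 + 4 = 48;  259 + 48 = 307
48 + 4 = 52;  307 + 52 = 359

359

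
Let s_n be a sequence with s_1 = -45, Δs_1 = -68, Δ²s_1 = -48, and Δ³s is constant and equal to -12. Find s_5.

Build the table forward from the leading diagonal:
Third differences: -12, -12, -12, -12, -12
Second differences: -48, -60, -72, -84, -96
First differences: -68, -116, -176, -248, -332
s: -45, -113, -229, -405, -653

-653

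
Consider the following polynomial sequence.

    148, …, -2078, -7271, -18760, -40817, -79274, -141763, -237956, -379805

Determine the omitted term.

Using the last 8 terms:
First differences: -5193  -11489  -22057  -38457  -62489  -96193  -141849
Second differences: -6296  -10568  -16400  -24032  -33704  -45656
Third differences: -4272  -5832  -7632  -9672  -11952
Fourth differences: -1560  -1800  -2040  -2280
Fifth differences: -240  -240  -240
Constant fifth difference = -240.
Extend backward: -1560 + 240 = -1320;  -4272 + 1320 = -2952;  -6296 + 2952 = -3344;  -5193 + 3344 = -1849;  -2078 + 1849 = -229

-229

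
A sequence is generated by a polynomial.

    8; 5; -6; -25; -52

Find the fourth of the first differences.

D1: -3, -11, -19, -27
D2: -8, -8, -8

-27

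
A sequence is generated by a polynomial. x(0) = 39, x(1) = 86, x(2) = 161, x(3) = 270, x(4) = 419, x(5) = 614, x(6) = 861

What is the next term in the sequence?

1166

47, 75, 109, 149, 195, 247
28, 34, 40, 46, 52
6, 6, 6, 6
The third differences are constant (6).
52 + 6 = 58;  247 + 58 = 305;  861 + 305 = 1166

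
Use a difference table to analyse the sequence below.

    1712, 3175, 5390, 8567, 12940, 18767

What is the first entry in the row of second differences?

Δ: 1463, 2215, 3177, 4373, 5827
Δ²: 752, 962, 1196, 1454
Δ³: 210, 234, 258
Δ⁴: 24, 24

752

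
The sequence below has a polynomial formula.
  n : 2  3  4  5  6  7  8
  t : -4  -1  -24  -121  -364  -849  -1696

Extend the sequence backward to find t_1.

-9

Δ: 3, -23, -97, -243, -485, -847
Δ²: -26, -74, -146, -242, -362
Δ³: -48, -72, -96, -120
Δ⁴: -24, -24, -24
The fourth differences are constant at -24.
Work back: -48 + 24 = -24;  -26 + 24 = -2;  3 + 2 = 5;  -4 − 5 = -9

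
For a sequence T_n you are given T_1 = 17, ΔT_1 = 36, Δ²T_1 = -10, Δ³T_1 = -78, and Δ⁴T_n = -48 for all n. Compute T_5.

-259

Build the table forward from the leading diagonal:
Fourth differences: -48  -48  -48  -48  -48
Third differences: -78  -126  -174  -222  -270
Second differences: -10  -88  -214  -388  -610
First differences: 36  26  -62  -276  -664
T: 17  53  79  17  -259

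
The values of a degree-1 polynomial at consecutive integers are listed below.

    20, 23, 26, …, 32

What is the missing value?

29

Using the first 3 terms:
First differences: 3  3
Constant first difference = 3.
Extend forward: 26 + 3 = 29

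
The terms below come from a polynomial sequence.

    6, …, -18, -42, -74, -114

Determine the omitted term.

-2

Using the last 4 terms:
D1: -24  -32  -40
D2: -8  -8
Constant second difference = -8.
Extend backward: -24 + 8 = -16;  -18 + 16 = -2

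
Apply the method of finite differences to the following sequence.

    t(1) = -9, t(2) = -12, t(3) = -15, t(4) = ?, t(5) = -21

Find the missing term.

Using the first 3 terms:
First differences: -3  -3
Constant first difference = -3.
Extend forward: -15 − 3 = -18

-18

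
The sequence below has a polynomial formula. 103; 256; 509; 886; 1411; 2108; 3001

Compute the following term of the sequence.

4114

D1: 153  253  377  525  697  893
D2: 100  124  148  172  196
D3: 24  24  24  24
Constant third difference = 24, so extend:
196 + 24 = 220;  893 + 220 = 1113;  3001 + 1113 = 4114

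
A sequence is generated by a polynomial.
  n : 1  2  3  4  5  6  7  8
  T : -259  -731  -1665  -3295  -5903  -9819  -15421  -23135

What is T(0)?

-63

First differences: -472, -934, -1630, -2608, -3916, -5602, -7714
Second differences: -462, -696, -978, -1308, -1686, -2112
Third differences: -234, -282, -330, -378, -426
Fourth differences: -48, -48, -48, -48
The fourth differences are constant at -48.
Work back: -234 + 48 = -186;  -462 + 186 = -276;  -472 + 276 = -196;  -259 + 196 = -63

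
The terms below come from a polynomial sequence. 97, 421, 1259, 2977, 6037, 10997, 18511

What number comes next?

29329

Δ: 324  838  1718  3060  4960  7514
Δ²: 514  880  1342  1900  2554
Δ³: 366  462  558  654
Δ⁴: 96  96  96
Constant fourth difference = 96, so extend:
654 + 96 = 750;  2554 + 750 = 3304;  7514 + 3304 = 10818;  18511 + 10818 = 29329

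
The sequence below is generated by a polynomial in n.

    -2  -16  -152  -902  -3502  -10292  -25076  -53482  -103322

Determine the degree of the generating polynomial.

5

D1: -14, -136, -750, -2600, -6790, -14784, -28406, -49840
D2: -122, -614, -1850, -4190, -7994, -13622, -21434
D3: -492, -1236, -2340, -3804, -5628, -7812
D4: -744, -1104, -1464, -1824, -2184
D5: -360, -360, -360, -360
The fifth differences are constant, so the polynomial has degree 5.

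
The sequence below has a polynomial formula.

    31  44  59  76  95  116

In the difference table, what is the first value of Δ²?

2

First differences: 13, 15, 17, 19, 21
Second differences: 2, 2, 2, 2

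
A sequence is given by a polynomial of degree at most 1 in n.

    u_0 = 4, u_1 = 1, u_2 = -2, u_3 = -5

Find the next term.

D1: -3, -3, -3
First differences constant at -3.
-5 − 3 = -8

-8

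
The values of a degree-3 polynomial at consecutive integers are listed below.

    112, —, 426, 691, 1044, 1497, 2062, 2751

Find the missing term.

Using the last 6 terms:
D1: 265, 353, 453, 565, 689
D2: 88, 100, 112, 124
D3: 12, 12, 12
Constant third difference = 12.
Extend backward: 88 − 12 = 76;  265 − 76 = 189;  426 − 189 = 237

237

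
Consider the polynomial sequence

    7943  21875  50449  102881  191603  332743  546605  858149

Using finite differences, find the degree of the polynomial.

5

D1: 13932, 28574, 52432, 88722, 141140, 213862, 311544
D2: 14642, 23858, 36290, 52418, 72722, 97682
D3: 9216, 12432, 16128, 20304, 24960
D4: 3216, 3696, 4176, 4656
D5: 480, 480, 480
The fifth differences are constant, so the polynomial has degree 5.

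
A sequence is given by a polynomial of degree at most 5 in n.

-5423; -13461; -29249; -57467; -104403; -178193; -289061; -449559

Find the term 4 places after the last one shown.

D1: -8038, -15788, -28218, -46936, -73790, -110868, -160498
D2: -7750, -12430, -18718, -26854, -37078, -49630
D3: -4680, -6288, -8136, -10224, -12552
D4: -1608, -1848, -2088, -2328
D5: -240, -240, -240
Fifth differences constant at -240.
-2328 − 240 = -2568;  -12552 − 2568 = -15120;  -49630 − 15120 = -64750;  -160498 − 64750 = -225248;  -449559 − 225248 = -674807
-2568 − 240 = -2808;  -15120 − 2808 = -17928;  -64750 − 17928 = -82678;  -225248 − 82678 = -307926;  -674807 − 307926 = -982733
-2808 − 240 = -3048;  -17928 − 3048 = -20976;  -82678 − 20976 = -103654;  -307926 − 103654 = -411580;  -982733 − 411580 = -1394313
-3048 − 240 = -3288;  -20976 − 3288 = -24264;  -103654 − 24264 = -127918;  -411580 − 127918 = -539498;  -1394313 − 539498 = -1933811

-1933811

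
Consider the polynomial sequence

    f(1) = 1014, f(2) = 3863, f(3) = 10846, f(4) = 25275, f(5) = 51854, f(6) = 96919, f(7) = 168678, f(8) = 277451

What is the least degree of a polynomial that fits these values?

2849, 6983, 14429, 26579, 45065, 71759, 108773
4134, 7446, 12150, 18486, 26694, 37014
3312, 4704, 6336, 8208, 10320
1392, 1632, 1872, 2112
240, 240, 240
The fifth differences are constant, so the polynomial has degree 5.

5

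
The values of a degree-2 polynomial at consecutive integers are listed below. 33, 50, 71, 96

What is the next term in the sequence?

125

Δ: 17, 21, 25
Δ²: 4, 4
The second differences are constant (4).
25 + 4 = 29;  96 + 29 = 125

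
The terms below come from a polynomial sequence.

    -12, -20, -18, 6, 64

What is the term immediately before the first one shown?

-6

Δ: -8, 2, 24, 58
Δ²: 10, 22, 34
Δ³: 12, 12
The third differences are constant at 12.
Work back: 10 − 12 = -2;  -8 + 2 = -6;  -12 + 6 = -6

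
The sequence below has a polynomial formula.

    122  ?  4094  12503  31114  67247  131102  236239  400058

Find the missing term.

967

Using the last 7 terms:
Δ: 8409, 18611, 36133, 63855, 105137, 163819
Δ²: 10202, 17522, 27722, 41282, 58682
Δ³: 7320, 10200, 13560, 17400
Δ⁴: 2880, 3360, 3840
Δ⁵: 480, 480
Constant fifth difference = 480.
Extend backward: 2880 − 480 = 2400;  7320 − 2400 = 4920;  10202 − 4920 = 5282;  8409 − 5282 = 3127;  4094 − 3127 = 967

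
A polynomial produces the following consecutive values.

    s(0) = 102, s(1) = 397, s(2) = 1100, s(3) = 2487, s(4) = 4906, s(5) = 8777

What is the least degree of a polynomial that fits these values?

4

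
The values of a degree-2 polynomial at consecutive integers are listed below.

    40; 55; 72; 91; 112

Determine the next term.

15  17  19  21
2  2  2
The second differences are constant (2).
21 + 2 = 23;  112 + 23 = 135

135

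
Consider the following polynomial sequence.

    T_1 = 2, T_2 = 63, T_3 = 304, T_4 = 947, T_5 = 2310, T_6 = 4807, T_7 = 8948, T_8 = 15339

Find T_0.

-5

D1: 61  241  643  1363  2497  4141  6391
D2: 180  402  720  1134  1644  2250
D3: 222  318  414  510  606
D4: 96  96  96  96
The fourth differences are constant at 96.
Work back: 222 − 96 = 126;  180 − 126 = 54;  61 − 54 = 7;  2 − 7 = -5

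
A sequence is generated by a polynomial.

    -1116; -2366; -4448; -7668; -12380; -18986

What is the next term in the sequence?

D1: -1250, -2082, -3220, -4712, -6606
D2: -832, -1138, -1492, -1894
D3: -306, -354, -402
D4: -48, -48
Fourth differences constant at -48.
-402 − 48 = -450;  -1894 − 450 = -2344;  -6606 − 2344 = -8950;  -18986 − 8950 = -27936

-27936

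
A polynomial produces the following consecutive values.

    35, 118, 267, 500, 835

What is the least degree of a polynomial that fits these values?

83, 149, 233, 335
66, 84, 102
18, 18
The third differences are constant, so the polynomial has degree 3.

3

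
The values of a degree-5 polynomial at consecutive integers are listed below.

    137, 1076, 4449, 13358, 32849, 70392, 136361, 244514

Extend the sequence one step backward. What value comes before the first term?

-6

D1: 939, 3373, 8909, 19491, 37543, 65969, 108153
D2: 2434, 5536, 10582, 18052, 28426, 42184
D3: 3102, 5046, 7470, 10374, 13758
D4: 1944, 2424, 2904, 3384
D5: 480, 480, 480
The fifth differences are constant at 480.
Work back: 1944 − 480 = 1464;  3102 − 1464 = 1638;  2434 − 1638 = 796;  939 − 796 = 143;  137 − 143 = -6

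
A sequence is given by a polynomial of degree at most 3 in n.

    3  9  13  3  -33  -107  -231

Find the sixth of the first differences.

-124

First differences: 6, 4, -10, -36, -74, -124
Second differences: -2, -14, -26, -38, -50
Third differences: -12, -12, -12, -12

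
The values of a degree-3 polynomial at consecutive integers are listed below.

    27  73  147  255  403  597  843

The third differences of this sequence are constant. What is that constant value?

D1: 46, 74, 108, 148, 194, 246
D2: 28, 34, 40, 46, 52
D3: 6, 6, 6, 6

6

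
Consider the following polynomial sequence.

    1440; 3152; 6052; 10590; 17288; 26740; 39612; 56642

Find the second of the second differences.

1638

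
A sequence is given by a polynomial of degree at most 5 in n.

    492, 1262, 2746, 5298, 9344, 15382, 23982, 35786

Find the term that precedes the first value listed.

Δ: 770  1484  2552  4046  6038  8600  11804
Δ²: 714  1068  1494  1992  2562  3204
Δ³: 354  426  498  570  642
Δ⁴: 72  72  72  72
The fourth differences are constant at 72.
Work back: 354 − 72 = 282;  714 − 282 = 432;  770 − 432 = 338;  492 − 338 = 154

154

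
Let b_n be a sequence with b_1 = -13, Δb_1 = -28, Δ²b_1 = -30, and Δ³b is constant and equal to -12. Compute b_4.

Build the table forward from the leading diagonal:
Δ³: -12  -12  -12  -12
Δ²: -30  -42  -54  -66
Δ: -28  -58  -100  -154
b: -13  -41  -99  -199

-199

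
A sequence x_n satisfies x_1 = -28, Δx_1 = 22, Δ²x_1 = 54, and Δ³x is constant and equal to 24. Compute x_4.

224

Build the table forward from the leading diagonal:
Third differences: 24, 24, 24, 24
Second differences: 54, 78, 102, 126
First differences: 22, 76, 154, 256
x: -28, -6, 70, 224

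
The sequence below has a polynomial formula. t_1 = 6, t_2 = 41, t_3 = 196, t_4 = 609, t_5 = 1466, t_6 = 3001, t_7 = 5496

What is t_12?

35, 155, 413, 857, 1535, 2495
120, 258, 444, 678, 960
138, 186, 234, 282
48, 48, 48
Fourth differences constant at 48.
282 + 48 = 330;  960 + 330 = 1290;  2495 + 1290 = 3785;  5496 + 3785 = 9281
330 + 48 = 378;  1290 + 378 = 1668;  3785 + 1668 = 5453;  9281 + 5453 = 14734
378 + 48 = 426;  1668 + 426 = 2094;  5453 + 2094 = 7547;  14734 + 7547 = 22281
426 + 48 = 474;  2094 + 474 = 2568;  7547 + 2568 = 10115;  22281 + 10115 = 32396
474 + 48 = 522;  2568 + 522 = 3090;  10115 + 3090 = 13205;  32396 + 13205 = 45601

45601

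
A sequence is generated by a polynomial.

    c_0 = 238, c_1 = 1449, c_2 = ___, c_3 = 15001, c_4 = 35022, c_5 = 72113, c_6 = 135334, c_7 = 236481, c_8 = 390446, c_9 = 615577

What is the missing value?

5366

Using the last 7 terms:
First differences: 20021, 37091, 63221, 101147, 153965, 225131
Second differences: 17070, 26130, 37926, 52818, 71166
Third differences: 9060, 11796, 14892, 18348
Fourth differences: 2736, 3096, 3456
Fifth differences: 360, 360
Constant fifth difference = 360.
Extend backward: 2736 − 360 = 2376;  9060 − 2376 = 6684;  17070 − 6684 = 10386;  20021 − 10386 = 9635;  15001 − 9635 = 5366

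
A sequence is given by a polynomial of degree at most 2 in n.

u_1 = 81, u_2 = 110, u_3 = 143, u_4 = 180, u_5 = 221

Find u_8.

Δ: 29, 33, 37, 41
Δ²: 4, 4, 4
The second differences are constant (4).
41 + 4 = 45;  221 + 45 = 266
45 + 4 = 49;  266 + 49 = 315
49 + 4 = 53;  315 + 53 = 368

368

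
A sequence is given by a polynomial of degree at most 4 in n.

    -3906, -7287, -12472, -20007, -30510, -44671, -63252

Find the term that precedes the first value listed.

D1: -3381  -5185  -7535  -10503  -14161  -18581
D2: -1804  -2350  -2968  -3658  -4420
D3: -546  -618  -690  -762
D4: -72  -72  -72
The fourth differences are constant at -72.
Work back: -546 + 72 = -474;  -1804 + 474 = -1330;  -3381 + 1330 = -2051;  -3906 + 2051 = -1855

-1855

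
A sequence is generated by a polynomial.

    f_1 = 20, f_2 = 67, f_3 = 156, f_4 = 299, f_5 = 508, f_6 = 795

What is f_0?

3

47  89  143  209  287
42  54  66  78
12  12  12
The third differences are constant at 12.
Work back: 42 − 12 = 30;  47 − 30 = 17;  20 − 17 = 3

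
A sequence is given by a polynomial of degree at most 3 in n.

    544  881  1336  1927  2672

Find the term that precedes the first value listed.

337  455  591  745
118  136  154
18  18
The third differences are constant at 18.
Work back: 118 − 18 = 100;  337 − 100 = 237;  544 − 237 = 307

307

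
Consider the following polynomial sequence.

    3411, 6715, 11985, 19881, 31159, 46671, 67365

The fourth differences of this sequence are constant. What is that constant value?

Δ: 3304, 5270, 7896, 11278, 15512, 20694
Δ²: 1966, 2626, 3382, 4234, 5182
Δ³: 660, 756, 852, 948
Δ⁴: 96, 96, 96

96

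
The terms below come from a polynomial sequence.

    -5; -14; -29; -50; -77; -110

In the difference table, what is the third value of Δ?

D1: -9, -15, -21, -27, -33
D2: -6, -6, -6, -6

-21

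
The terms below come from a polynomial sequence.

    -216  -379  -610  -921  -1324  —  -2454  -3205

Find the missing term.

Using the first 5 terms:
Δ: -163, -231, -311, -403
Δ²: -68, -80, -92
Δ³: -12, -12
Constant third difference = -12.
Extend forward: -92 − 12 = -104;  -403 − 104 = -507;  -1324 − 507 = -1831

-1831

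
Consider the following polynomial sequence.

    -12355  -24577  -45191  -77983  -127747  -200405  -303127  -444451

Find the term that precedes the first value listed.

-12222, -20614, -32792, -49764, -72658, -102722, -141324
-8392, -12178, -16972, -22894, -30064, -38602
-3786, -4794, -5922, -7170, -8538
-1008, -1128, -1248, -1368
-120, -120, -120
The fifth differences are constant at -120.
Work back: -1008 + 120 = -888;  -3786 + 888 = -2898;  -8392 + 2898 = -5494;  -12222 + 5494 = -6728;  -12355 + 6728 = -5627

-5627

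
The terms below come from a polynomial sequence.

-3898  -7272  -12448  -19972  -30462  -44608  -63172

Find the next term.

-86988

Δ: -3374, -5176, -7524, -10490, -14146, -18564
Δ²: -1802, -2348, -2966, -3656, -4418
Δ³: -546, -618, -690, -762
Δ⁴: -72, -72, -72
Constant fourth difference = -72, so extend:
-762 − 72 = -834;  -4418 − 834 = -5252;  -18564 − 5252 = -23816;  -63172 − 23816 = -86988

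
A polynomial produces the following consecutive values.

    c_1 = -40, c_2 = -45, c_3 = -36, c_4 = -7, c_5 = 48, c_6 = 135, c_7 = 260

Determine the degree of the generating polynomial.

3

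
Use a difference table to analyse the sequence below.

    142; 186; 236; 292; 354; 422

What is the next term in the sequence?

Δ: 44 , 50 , 56 , 62 , 68
Δ²: 6 , 6 , 6 , 6
Constant second difference = 6, so extend:
68 + 6 = 74;  422 + 74 = 496

496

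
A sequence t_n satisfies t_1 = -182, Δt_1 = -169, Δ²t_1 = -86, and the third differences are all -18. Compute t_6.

Build the table forward from the leading diagonal:
Third differences: -18, -18, -18, -18, -18, -18
Second differences: -86, -104, -122, -140, -158, -176
First differences: -169, -255, -359, -481, -621, -779
t: -182, -351, -606, -965, -1446, -2067

-2067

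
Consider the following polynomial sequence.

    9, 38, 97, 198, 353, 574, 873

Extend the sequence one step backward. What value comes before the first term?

D1: 29, 59, 101, 155, 221, 299
D2: 30, 42, 54, 66, 78
D3: 12, 12, 12, 12
The third differences are constant at 12.
Work back: 30 − 12 = 18;  29 − 18 = 11;  9 − 11 = -2

-2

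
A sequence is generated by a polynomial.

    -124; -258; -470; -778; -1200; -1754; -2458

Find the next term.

-3330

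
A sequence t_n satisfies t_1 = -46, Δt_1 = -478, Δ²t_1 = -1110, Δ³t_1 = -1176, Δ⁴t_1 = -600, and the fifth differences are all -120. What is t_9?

-149526

Build the table forward from the leading diagonal:
Fifth differences: -120  -120  -120  -120  -120  -120  -120  -120  -120
Fourth differences: -600  -720  -840  -960  -1080  -1200  -1320  -1440  -1560
Third differences: -1176  -1776  -2496  -3336  -4296  -5376  -6576  -7896  -9336
Second differences: -1110  -2286  -4062  -6558  -9894  -14190  -19566  -26142  -34038
First differences: -478  -1588  -3874  -7936  -14494  -24388  -38578  -58144  -84286
t: -46  -524  -2112  -5986  -13922  -28416  -52804  -91382  -149526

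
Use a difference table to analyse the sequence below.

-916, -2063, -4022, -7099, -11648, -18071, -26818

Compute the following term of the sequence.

-38387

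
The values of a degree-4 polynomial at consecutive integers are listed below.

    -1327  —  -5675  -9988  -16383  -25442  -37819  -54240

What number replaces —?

-2934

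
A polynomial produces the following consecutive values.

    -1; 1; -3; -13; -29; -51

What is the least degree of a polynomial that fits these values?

D1: 2, -4, -10, -16, -22
D2: -6, -6, -6, -6
The second differences are constant, so the polynomial has degree 2.

2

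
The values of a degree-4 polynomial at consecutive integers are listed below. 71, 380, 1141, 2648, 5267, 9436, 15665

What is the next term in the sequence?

309  761  1507  2619  4169  6229
452  746  1112  1550  2060
294  366  438  510
72  72  72
Constant fourth difference = 72, so extend:
510 + 72 = 582;  2060 + 582 = 2642;  6229 + 2642 = 8871;  15665 + 8871 = 24536

24536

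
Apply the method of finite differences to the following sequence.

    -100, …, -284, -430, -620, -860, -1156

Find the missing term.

-176

Using the last 5 terms:
Δ: -146, -190, -240, -296
Δ²: -44, -50, -56
Δ³: -6, -6
Constant third difference = -6.
Extend backward: -44 + 6 = -38;  -146 + 38 = -108;  -284 + 108 = -176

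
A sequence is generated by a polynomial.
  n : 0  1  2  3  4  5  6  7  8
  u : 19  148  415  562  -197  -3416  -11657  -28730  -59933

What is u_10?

-194801

129, 267, 147, -759, -3219, -8241, -17073, -31203
138, -120, -906, -2460, -5022, -8832, -14130
-258, -786, -1554, -2562, -3810, -5298
-528, -768, -1008, -1248, -1488
-240, -240, -240, -240
The fifth differences are constant (-240).
-1488 − 240 = -1728;  -5298 − 1728 = -7026;  -14130 − 7026 = -21156;  -31203 − 21156 = -52359;  -59933 − 52359 = -112292
-1728 − 240 = -1968;  -7026 − 1968 = -8994;  -21156 − 8994 = -30150;  -52359 − 30150 = -82509;  -112292 − 82509 = -194801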